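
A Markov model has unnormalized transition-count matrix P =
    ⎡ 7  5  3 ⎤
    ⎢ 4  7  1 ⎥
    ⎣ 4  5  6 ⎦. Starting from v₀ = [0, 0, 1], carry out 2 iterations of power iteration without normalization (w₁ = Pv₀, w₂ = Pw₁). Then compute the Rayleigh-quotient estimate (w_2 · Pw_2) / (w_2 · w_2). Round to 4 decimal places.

w1 = Pv₀ = (7·0 + 5·0 + 3·1; 4·0 + 7·0 + 1·1; 4·0 + 5·0 + 6·1) = (3, 1, 6)
w2 = Pw1 = (7·3 + 5·1 + 3·6; 4·3 + 7·1 + 1·6; 4·3 + 5·1 + 6·6) = (44, 25, 53)
Pw2 = (592, 404, 619)
w2·Pw2 = 44·592 + 25·404 + 53·619 = 68955; w2·w2 = 44·44 + 25·25 + 53·53 = 5370
λ ≈ 68955/5370 = 12.8408

λ ≈ 12.8408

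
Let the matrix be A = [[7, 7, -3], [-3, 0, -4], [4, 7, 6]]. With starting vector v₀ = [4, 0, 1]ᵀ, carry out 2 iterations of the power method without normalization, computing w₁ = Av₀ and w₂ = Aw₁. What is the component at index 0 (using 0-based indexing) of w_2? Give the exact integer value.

w1 = Av₀ = (7·4 + 7·0 + (-3)·1; (-3)·4 + 0·0 + (-4)·1; 4·4 + 7·0 + 6·1) = (25, -16, 22)
w2 = Aw1 = (7·25 + 7·(-16) + (-3)·22; (-3)·25 + 0·(-16) + (-4)·22; 4·25 + 7·(-16) + 6·22) = (-3, -163, 120)
The requested component of w2 is -3.

-3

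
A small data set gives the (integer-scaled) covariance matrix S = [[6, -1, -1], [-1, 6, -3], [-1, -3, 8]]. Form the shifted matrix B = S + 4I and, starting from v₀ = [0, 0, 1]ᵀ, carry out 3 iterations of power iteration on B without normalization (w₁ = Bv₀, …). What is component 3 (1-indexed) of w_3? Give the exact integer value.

2062

B = S + 4I has rows (10, -1, -1); (-1, 10, -3); (-1, -3, 12)
w1 = Bv₀ = (-1, -3, 12)
w2 = Bw1 = (-19, -65, 154)
w3 = Bw2 = (-279, -1093, 2062)
Requested component of w3: 2062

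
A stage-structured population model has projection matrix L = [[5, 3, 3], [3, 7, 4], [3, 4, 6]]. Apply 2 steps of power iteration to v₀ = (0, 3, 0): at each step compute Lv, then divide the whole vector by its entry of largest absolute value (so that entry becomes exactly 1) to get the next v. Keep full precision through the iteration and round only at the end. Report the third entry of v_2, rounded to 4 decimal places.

0.8243

Lv0 = (9.00000, 21.00000, 12.00000); divide by 21.00000 → v1 = (0.42857, 1.00000, 0.57143)
Lv1 = (6.85714, 10.57143, 8.71429); divide by 10.57143 → v2 = (0.64865, 1.00000, 0.82432)
Requested entry of v2: 183/222 = 0.8243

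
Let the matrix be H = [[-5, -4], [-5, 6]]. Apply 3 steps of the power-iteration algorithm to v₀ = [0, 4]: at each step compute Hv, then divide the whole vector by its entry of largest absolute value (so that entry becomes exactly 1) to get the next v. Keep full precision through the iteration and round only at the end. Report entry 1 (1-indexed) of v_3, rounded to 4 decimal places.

-0.5730

Hv0 = (-16.00000, 24.00000); divide by 24.00000 → v1 = (-0.66667, 1.00000)
Hv1 = (-0.66667, 9.33333); divide by 9.33333 → v2 = (-0.07143, 1.00000)
Hv2 = (-3.64286, 6.35714); divide by 6.35714 → v3 = (-0.57303, 1.00000)
Requested entry of v3: -816/1424 = -0.5730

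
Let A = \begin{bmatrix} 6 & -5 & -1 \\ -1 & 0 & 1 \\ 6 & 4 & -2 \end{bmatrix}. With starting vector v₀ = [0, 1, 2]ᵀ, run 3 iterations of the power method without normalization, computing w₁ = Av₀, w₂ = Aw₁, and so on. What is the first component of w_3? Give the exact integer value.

-313

w1 = Av₀ = (6·0 + (-5)·1 + (-1)·2; (-1)·0 + 0·1 + 1·2; 6·0 + 4·1 + (-2)·2) = (-7, 2, 0)
w2 = Aw1 = (6·(-7) + (-5)·2 + (-1)·0; (-1)·(-7) + 0·2 + 1·0; 6·(-7) + 4·2 + (-2)·0) = (-52, 7, -34)
w3 = Aw2 = (-313, 18, -216)
The requested component of w3 is -313.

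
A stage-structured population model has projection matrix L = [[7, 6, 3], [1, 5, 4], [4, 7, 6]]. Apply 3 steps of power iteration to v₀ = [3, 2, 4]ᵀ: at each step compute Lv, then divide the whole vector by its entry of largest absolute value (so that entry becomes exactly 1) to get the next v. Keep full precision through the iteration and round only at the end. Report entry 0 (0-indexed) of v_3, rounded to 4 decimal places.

0.9444

Lv0 = (45.00000, 29.00000, 50.00000); divide by 50.00000 → v1 = (0.90000, 0.58000, 1.00000)
Lv1 = (12.78000, 7.80000, 13.66000); divide by 13.66000 → v2 = (0.93558, 0.57101, 1.00000)
Lv2 = (12.97511, 7.79063, 13.73939); divide by 13.73939 → v3 = (0.94437, 0.56703, 1.00000)
Requested entry of v3: 8862/9384 = 0.9444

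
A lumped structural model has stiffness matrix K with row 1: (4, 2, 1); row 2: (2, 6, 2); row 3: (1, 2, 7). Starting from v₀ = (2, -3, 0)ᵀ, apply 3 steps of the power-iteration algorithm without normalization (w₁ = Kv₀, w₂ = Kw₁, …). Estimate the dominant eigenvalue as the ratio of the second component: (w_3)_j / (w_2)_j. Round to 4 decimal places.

7.7727

w1 = Kv₀ = (4·2 + 2·(-3) + 1·0; 2·2 + 6·(-3) + 2·0; 1·2 + 2·(-3) + 7·0) = (2, -14, -4)
w2 = Kw1 = (4·2 + 2·(-14) + 1·(-4); 2·2 + 6·(-14) + 2·(-4); 1·2 + 2·(-14) + 7·(-4)) = (-24, -88, -54)
w3 = Kw2 = (-326, -684, -578)
Ratio at component: -684 / -88 = 7.7727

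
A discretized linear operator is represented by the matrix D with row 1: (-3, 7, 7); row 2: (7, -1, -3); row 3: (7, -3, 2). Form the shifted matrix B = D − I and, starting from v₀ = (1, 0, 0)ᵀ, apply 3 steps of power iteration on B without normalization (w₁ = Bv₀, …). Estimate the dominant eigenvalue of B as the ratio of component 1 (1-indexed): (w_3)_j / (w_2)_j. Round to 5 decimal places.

μ ≈ -10.44737

B = D − I has rows (-4, 7, 7); (7, -2, -3); (7, -3, 1)
w1 = Bv₀ = (-4, 7, 7)
w2 = Bw1 = (114, -63, -42)
w3 = Bw2 = (-1191, 1050, 945)
Ratio: -1191/114 = -10.44737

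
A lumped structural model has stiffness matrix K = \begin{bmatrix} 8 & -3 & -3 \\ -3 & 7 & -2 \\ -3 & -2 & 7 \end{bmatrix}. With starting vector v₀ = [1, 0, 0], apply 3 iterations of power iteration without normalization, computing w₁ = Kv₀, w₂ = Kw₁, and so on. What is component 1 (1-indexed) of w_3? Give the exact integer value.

890

w1 = Kv₀ = (8, -3, -3)
w2 = Kw1 = (82, -39, -39)
w3 = Kw2 = (890, -441, -441)
The requested component of w3 is 890.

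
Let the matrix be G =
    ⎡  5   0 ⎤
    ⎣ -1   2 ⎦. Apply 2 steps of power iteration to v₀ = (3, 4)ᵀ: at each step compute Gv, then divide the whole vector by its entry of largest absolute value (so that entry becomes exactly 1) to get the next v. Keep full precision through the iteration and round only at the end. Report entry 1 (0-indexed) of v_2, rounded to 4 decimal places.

-0.0667

Gv0 = (15.00000, 5.00000); divide by 15.00000 → v1 = (1.00000, 0.33333)
Gv1 = (5.00000, -0.33333); divide by 5.00000 → v2 = (1.00000, -0.06667)
Requested entry of v2: -5/75 = -0.0667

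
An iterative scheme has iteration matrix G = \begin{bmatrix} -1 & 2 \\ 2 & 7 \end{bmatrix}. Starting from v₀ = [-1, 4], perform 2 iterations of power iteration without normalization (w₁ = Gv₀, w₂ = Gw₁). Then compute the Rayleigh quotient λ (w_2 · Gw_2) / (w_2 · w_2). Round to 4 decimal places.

7.4685

w1 = Gv₀ = ((-1)·(-1) + 2·4; 2·(-1) + 7·4) = (9, 26)
w2 = Gw1 = ((-1)·9 + 2·26; 2·9 + 7·26) = (43, 200)
Gw2 = (357, 1486)
w2·Gw2 = 43·357 + 200·1486 = 312551; w2·w2 = 43·43 + 200·200 = 41849
λ ≈ 312551/41849 = 7.4685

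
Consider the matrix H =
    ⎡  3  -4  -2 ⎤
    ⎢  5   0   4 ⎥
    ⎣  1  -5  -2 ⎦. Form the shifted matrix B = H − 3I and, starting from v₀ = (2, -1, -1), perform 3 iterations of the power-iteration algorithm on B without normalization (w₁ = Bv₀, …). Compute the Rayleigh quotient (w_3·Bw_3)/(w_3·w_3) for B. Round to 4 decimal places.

B = H − 3I has rows (0, -4, -2); (5, -3, 4); (1, -5, -5)
w1 = Bv₀ = (0·2 + (-4)·(-1) + (-2)·(-1); 5·2 + (-3)·(-1) + 4·(-1); 1·2 + (-5)·(-1) + (-5)·(-1)) = (6, 9, 12)
w2 = Bw1 = (0·6 + (-4)·9 + (-2)·12; 5·6 + (-3)·9 + 4·12; 1·6 + (-5)·9 + (-5)·12) = (-60, 51, -99)
w3 = Bw2 = (-6, -849, 180)
Bw3 = (3036, 3237, 3339)
w3·Bw3 = -2165409; w3·w3 = 753237; μ ≈ -2165409/753237 = -2.8748

-2.8748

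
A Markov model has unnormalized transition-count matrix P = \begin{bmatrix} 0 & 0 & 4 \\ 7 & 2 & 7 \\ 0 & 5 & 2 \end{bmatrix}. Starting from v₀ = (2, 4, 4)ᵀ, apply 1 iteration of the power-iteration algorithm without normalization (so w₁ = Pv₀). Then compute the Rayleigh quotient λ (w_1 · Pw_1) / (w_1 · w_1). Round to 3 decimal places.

8.689

w1 = Pv₀ = (0·2 + 0·4 + 4·4; 7·2 + 2·4 + 7·4; 0·2 + 5·4 + 2·4) = (16, 50, 28)
Pw1 = (112, 408, 306)
w1·Pw1 = 16·112 + 50·408 + 28·306 = 30760; w1·w1 = 16·16 + 50·50 + 28·28 = 3540
λ ≈ 30760/3540 = 8.689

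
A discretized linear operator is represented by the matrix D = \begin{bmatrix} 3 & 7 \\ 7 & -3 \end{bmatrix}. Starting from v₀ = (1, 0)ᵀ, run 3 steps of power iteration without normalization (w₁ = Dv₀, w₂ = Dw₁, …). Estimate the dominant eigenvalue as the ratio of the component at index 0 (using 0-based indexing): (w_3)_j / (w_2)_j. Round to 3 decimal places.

λ ≈ 3.000

w1 = Dv₀ = (3·1 + 7·0; 7·1 + (-3)·0) = (3, 7)
w2 = Dw1 = (3·3 + 7·7; 7·3 + (-3)·7) = (58, 0)
w3 = Dw2 = (174, 406)
Ratio at component: 174 / 58 = 3.000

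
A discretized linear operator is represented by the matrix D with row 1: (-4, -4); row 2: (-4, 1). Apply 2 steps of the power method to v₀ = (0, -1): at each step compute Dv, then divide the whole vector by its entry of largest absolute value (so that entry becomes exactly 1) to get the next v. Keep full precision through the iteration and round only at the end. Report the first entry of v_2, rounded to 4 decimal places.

0.7059

Dv0 = (4.00000, -1.00000); divide by 4.00000 → v1 = (1.00000, -0.25000)
Dv1 = (-3.00000, -4.25000); divide by -4.25000 → v2 = (0.70588, 1.00000)
Requested entry of v2: -12/-17 = 0.7059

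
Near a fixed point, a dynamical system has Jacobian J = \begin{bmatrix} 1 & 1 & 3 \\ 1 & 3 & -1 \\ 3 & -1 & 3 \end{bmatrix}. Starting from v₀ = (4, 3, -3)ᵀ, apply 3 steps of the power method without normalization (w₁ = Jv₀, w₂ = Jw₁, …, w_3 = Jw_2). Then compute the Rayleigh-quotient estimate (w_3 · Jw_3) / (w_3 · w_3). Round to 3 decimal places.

λ ≈ 3.702

w1 = Jv₀ = (-2, 16, 0)
w2 = Jw1 = (14, 46, -22)
w3 = Jw2 = (-6, 174, -70)
Jw3 = (-42, 586, -402)
w3·Jw3 = (-6)·(-42) + 174·586 + (-70)·(-402) = 130356; w3·w3 = (-6)·(-6) + 174·174 + (-70)·(-70) = 35212
λ ≈ 130356/35212 = 3.702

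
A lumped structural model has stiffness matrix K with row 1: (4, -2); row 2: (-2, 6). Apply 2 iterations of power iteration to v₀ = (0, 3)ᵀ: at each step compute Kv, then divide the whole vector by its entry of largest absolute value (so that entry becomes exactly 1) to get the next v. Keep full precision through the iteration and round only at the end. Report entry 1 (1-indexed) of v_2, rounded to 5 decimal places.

-0.50000

Kv0 = (-6.000000, 18.000000); divide by 18.000000 → v1 = (-0.333333, 1.000000)
Kv1 = (-3.333333, 6.666667); divide by 6.666667 → v2 = (-0.500000, 1.000000)
Requested entry of v2: -60/120 = -0.50000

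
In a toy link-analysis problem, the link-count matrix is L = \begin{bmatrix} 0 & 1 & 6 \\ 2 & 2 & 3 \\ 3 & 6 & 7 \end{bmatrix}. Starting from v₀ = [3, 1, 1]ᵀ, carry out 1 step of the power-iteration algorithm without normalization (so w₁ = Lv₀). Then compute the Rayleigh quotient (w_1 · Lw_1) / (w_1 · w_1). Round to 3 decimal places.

λ ≈ 11.353

w1 = Lv₀ = (7, 11, 22)
Lw1 = (143, 102, 241)
w1·Lw1 = 7·143 + 11·102 + 22·241 = 7425; w1·w1 = 7·7 + 11·11 + 22·22 = 654
λ ≈ 7425/654 = 11.353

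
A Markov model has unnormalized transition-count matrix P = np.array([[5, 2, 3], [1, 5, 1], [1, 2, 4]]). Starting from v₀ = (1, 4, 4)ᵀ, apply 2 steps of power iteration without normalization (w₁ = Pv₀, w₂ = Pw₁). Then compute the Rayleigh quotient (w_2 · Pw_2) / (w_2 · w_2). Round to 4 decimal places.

λ ≈ 7.9697

w1 = Pv₀ = (25, 25, 25)
w2 = Pw1 = (250, 175, 175)
Pw2 = (2125, 1300, 1300)
w2·Pw2 = 250·2125 + 175·1300 + 175·1300 = 986250; w2·w2 = 250·250 + 175·175 + 175·175 = 123750
λ ≈ 986250/123750 = 7.9697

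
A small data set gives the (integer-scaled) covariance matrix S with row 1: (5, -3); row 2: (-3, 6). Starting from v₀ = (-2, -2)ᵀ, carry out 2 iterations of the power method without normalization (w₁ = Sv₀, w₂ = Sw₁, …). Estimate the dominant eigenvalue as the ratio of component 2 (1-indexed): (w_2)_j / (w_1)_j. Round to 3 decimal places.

w1 = Sv₀ = (5·(-2) + (-3)·(-2); (-3)·(-2) + 6·(-2)) = (-4, -6)
w2 = Sw1 = (5·(-4) + (-3)·(-6); (-3)·(-4) + 6·(-6)) = (-2, -24)
Ratio at component: -24 / -6 = 4.000

4.000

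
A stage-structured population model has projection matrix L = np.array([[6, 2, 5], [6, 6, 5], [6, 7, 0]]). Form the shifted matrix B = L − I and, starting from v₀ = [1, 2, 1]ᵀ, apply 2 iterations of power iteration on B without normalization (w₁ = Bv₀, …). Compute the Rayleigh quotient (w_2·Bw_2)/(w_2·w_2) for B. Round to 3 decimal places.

μ ≈ 13.346

B = L − I has rows (5, 2, 5); (6, 5, 5); (6, 7, -1)
w1 = Bv₀ = (5·1 + 2·2 + 5·1; 6·1 + 5·2 + 5·1; 6·1 + 7·2 + (-1)·1) = (14, 21, 19)
w2 = Bw1 = (5·14 + 2·21 + 5·19; 6·14 + 5·21 + 5·19; 6·14 + 7·21 + (-1)·19) = (207, 284, 212)
Bw2 = (2663, 3722, 3018)
w2·Bw2 = 2248105; w2·w2 = 168449; μ ≈ 2248105/168449 = 13.346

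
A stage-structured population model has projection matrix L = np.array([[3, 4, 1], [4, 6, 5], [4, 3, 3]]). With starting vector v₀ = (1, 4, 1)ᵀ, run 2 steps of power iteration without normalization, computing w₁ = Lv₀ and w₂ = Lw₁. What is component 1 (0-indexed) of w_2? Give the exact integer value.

w1 = Lv₀ = (20, 33, 19)
w2 = Lw1 = (211, 373, 236)
The requested component of w2 is 373.

373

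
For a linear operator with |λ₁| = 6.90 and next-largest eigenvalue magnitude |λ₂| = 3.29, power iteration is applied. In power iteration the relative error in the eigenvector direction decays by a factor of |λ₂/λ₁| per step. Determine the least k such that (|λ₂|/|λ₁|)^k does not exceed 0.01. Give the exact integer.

|λ₂/λ₁| = 3.29/6.90 = 0.47681
Need k ≥ ln(0.01) / ln(0.47681) = -4.6052 / -0.7406 ≈ 6.218
Smallest integer k satisfying the bound: 7

7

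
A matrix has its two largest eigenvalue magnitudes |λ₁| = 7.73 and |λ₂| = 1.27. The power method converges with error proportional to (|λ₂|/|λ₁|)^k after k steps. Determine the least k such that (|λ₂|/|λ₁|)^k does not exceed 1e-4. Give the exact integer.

6

|λ₂/λ₁| = 1.27/7.73 = 0.16429
Need k ≥ ln(1e-4) / ln(0.16429) = -9.2103 / -1.8061 ≈ 5.100
Smallest integer k satisfying the bound: 6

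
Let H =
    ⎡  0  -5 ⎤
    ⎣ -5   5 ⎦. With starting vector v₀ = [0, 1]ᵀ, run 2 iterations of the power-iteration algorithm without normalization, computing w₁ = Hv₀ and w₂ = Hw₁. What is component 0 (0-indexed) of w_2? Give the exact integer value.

-25

w1 = Hv₀ = (-5, 5)
w2 = Hw1 = (-25, 50)
The requested component of w2 is -25.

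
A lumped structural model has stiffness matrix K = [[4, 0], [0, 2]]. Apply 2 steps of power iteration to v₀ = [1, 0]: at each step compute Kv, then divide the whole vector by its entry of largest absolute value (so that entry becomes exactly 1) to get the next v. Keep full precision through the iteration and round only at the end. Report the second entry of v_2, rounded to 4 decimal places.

0.0000

Kv0 = (4.00000, 0.00000); divide by 4.00000 → v1 = (1.00000, 0.00000)
Kv1 = (4.00000, 0.00000); divide by 4.00000 → v2 = (1.00000, 0.00000)
Requested entry of v2: 0/16 = 0.0000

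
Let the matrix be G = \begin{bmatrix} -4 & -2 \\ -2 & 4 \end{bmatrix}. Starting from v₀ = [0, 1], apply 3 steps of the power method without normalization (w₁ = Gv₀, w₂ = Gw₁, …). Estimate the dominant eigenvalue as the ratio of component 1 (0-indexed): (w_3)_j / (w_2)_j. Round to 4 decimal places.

λ ≈ 4.0000

w1 = Gv₀ = (-2, 4)
w2 = Gw1 = (0, 20)
w3 = Gw2 = (-40, 80)
Ratio at component: 80 / 20 = 4.0000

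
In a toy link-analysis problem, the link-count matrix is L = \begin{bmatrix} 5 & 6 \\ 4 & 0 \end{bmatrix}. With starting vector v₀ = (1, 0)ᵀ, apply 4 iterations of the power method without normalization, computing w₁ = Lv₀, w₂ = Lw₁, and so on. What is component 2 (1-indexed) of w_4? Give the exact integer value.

1460

w1 = Lv₀ = (5·1 + 6·0; 4·1 + 0·0) = (5, 4)
w2 = Lw1 = (5·5 + 6·4; 4·5 + 0·4) = (49, 20)
w3 = Lw2 = (365, 196)
w4 = Lw3 = (3001, 1460)
The requested component of w4 is 1460.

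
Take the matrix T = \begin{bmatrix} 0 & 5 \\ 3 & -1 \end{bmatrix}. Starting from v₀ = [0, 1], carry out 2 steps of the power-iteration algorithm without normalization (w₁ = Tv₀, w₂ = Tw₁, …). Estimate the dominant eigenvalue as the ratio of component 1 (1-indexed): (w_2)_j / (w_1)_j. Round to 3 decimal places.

w1 = Tv₀ = (0·0 + 5·1; 3·0 + (-1)·1) = (5, -1)
w2 = Tw1 = (0·5 + 5·(-1); 3·5 + (-1)·(-1)) = (-5, 16)
Ratio at component: -5 / 5 = -1.000

λ ≈ -1.000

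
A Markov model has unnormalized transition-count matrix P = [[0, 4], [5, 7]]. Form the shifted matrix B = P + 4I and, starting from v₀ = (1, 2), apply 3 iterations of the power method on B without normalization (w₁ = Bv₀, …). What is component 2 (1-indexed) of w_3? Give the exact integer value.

B = P + 4I has rows (4, 4); (5, 11)
w1 = Bv₀ = (12, 27)
w2 = Bw1 = (156, 357)
w3 = Bw2 = (2052, 4707)
Requested component of w3: 4707

4707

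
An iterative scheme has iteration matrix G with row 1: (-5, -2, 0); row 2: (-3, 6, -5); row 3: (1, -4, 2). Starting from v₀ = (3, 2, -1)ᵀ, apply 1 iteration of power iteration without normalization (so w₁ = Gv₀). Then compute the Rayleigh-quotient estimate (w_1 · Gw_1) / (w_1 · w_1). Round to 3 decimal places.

λ ≈ 0.156

w1 = Gv₀ = ((-5)·3 + (-2)·2 + 0·(-1); (-3)·3 + 6·2 + (-5)·(-1); 1·3 + (-4)·2 + 2·(-1)) = (-19, 8, -7)
Gw1 = (79, 140, -65)
w1·Gw1 = (-19)·79 + 8·140 + (-7)·(-65) = 74; w1·w1 = (-19)·(-19) + 8·8 + (-7)·(-7) = 474
λ ≈ 74/474 = 0.156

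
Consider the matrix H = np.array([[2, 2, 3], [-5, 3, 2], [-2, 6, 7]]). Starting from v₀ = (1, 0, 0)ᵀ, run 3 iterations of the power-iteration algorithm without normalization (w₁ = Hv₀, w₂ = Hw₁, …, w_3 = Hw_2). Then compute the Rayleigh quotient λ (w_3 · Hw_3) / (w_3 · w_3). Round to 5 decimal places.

w1 = Hv₀ = (2·1 + 2·0 + 3·0; (-5)·1 + 3·0 + 2·0; (-2)·1 + 6·0 + 7·0) = (2, -5, -2)
w2 = Hw1 = (2·2 + 2·(-5) + 3·(-2); (-5)·2 + 3·(-5) + 2·(-2); (-2)·2 + 6·(-5) + 7·(-2)) = (-12, -29, -48)
w3 = Hw2 = (-226, -123, -486)
Hw3 = (-2156, -211, -3688)
w3·Hw3 = (-226)·(-2156) + (-123)·(-211) + (-486)·(-3688) = 2305577; w3·w3 = (-226)·(-226) + (-123)·(-123) + (-486)·(-486) = 302401
λ ≈ 2305577/302401 = 7.62424

λ ≈ 7.62424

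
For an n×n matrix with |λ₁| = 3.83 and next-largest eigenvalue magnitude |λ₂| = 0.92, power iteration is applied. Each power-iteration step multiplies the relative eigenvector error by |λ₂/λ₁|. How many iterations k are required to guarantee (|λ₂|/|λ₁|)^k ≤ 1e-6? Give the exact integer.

|λ₂/λ₁| = 0.92/3.83 = 0.24021
Need k ≥ ln(1e-6) / ln(0.24021) = -13.8155 / -1.4262 ≈ 9.687
Smallest integer k satisfying the bound: 10

10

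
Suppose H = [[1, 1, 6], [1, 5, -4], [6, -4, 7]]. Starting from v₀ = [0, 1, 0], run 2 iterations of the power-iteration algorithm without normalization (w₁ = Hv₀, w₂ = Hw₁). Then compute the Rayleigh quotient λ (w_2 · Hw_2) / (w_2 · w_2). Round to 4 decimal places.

w1 = Hv₀ = (1, 5, -4)
w2 = Hw1 = (-18, 42, -42)
Hw2 = (-228, 360, -570)
w2·Hw2 = (-18)·(-228) + 42·360 + (-42)·(-570) = 43164; w2·w2 = (-18)·(-18) + 42·42 + (-42)·(-42) = 3852
λ ≈ 43164/3852 = 11.2056

11.2056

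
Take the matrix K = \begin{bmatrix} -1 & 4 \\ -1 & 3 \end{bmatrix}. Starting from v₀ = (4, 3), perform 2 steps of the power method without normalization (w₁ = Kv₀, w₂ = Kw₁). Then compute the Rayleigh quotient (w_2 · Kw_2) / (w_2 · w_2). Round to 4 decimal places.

w1 = Kv₀ = ((-1)·4 + 4·3; (-1)·4 + 3·3) = (8, 5)
w2 = Kw1 = ((-1)·8 + 4·5; (-1)·8 + 3·5) = (12, 7)
Kw2 = (16, 9)
w2·Kw2 = 12·16 + 7·9 = 255; w2·w2 = 12·12 + 7·7 = 193
λ ≈ 255/193 = 1.3212

λ ≈ 1.3212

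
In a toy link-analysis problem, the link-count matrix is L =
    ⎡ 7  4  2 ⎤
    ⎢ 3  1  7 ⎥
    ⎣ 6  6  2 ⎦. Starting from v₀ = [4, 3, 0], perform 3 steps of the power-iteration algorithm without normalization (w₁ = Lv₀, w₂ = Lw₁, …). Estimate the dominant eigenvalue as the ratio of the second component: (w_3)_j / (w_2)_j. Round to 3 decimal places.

w1 = Lv₀ = (7·4 + 4·3 + 2·0; 3·4 + 1·3 + 7·0; 6·4 + 6·3 + 2·0) = (40, 15, 42)
w2 = Lw1 = (7·40 + 4·15 + 2·42; 3·40 + 1·15 + 7·42; 6·40 + 6·15 + 2·42) = (424, 429, 414)
w3 = Lw2 = (5512, 4599, 5946)
Ratio at component: 4599 / 429 = 10.720

10.720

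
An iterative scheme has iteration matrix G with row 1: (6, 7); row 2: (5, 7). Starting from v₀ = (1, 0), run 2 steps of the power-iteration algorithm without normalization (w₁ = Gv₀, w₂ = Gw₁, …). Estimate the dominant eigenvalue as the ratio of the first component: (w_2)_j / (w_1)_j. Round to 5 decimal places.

w1 = Gv₀ = (6·1 + 7·0; 5·1 + 7·0) = (6, 5)
w2 = Gw1 = (6·6 + 7·5; 5·6 + 7·5) = (71, 65)
Ratio at component: 71 / 6 = 11.83333

λ ≈ 11.83333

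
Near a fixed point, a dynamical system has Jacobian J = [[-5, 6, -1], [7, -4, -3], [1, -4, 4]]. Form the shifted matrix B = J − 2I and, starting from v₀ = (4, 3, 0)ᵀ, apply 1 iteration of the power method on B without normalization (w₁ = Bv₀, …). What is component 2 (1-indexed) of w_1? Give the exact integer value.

10

B = J − 2I has rows (-7, 6, -1); (7, -6, -3); (1, -4, 2)
w1 = Bv₀ = (-10, 10, -8)
Requested component of w1: 10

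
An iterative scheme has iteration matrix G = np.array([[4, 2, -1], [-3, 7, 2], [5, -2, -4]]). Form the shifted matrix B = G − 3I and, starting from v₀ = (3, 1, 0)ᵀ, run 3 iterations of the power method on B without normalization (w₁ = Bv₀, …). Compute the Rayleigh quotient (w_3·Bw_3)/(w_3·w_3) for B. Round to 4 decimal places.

-5.8545

B = G − 3I has rows (1, 2, -1); (-3, 4, 2); (5, -2, -7)
w1 = Bv₀ = (5, -5, 13)
w2 = Bw1 = (-18, -9, -56)
w3 = Bw2 = (20, -94, 320)
Bw3 = (-488, 204, -1952)
w3·Bw3 = -653576; w3·w3 = 111636; μ ≈ -653576/111636 = -5.8545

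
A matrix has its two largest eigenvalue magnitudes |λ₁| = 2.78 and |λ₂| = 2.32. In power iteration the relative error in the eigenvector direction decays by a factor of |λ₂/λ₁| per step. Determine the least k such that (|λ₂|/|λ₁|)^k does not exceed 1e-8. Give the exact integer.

|λ₂/λ₁| = 2.32/2.78 = 0.83453
Need k ≥ ln(1e-8) / ln(0.83453) = -18.4207 / -0.1809 ≈ 101.837
Smallest integer k satisfying the bound: 102

102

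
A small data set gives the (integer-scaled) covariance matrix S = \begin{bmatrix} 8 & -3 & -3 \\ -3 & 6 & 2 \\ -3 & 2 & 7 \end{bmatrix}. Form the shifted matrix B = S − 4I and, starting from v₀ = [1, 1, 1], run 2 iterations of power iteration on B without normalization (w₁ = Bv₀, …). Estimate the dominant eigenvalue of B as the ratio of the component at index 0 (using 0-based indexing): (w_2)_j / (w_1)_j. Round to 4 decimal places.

8.5000

B = S − 4I has rows (4, -3, -3); (-3, 2, 2); (-3, 2, 3)
w1 = Bv₀ = (4·1 + (-3)·1 + (-3)·1; (-3)·1 + 2·1 + 2·1; (-3)·1 + 2·1 + 3·1) = (-2, 1, 2)
w2 = Bw1 = (4·(-2) + (-3)·1 + (-3)·2; (-3)·(-2) + 2·1 + 2·2; (-3)·(-2) + 2·1 + 3·2) = (-17, 12, 14)
Ratio: -17/-2 = 8.5000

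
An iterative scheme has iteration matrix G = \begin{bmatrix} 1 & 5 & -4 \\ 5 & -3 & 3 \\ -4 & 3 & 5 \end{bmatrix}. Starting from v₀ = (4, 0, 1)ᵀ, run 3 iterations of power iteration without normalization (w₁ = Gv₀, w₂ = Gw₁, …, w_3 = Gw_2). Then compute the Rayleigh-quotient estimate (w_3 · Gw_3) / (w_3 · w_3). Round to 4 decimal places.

λ ≈ -6.0127

w1 = Gv₀ = (1·4 + 5·0 + (-4)·1; 5·4 + (-3)·0 + 3·1; (-4)·4 + 3·0 + 5·1) = (0, 23, -11)
w2 = Gw1 = (1·0 + 5·23 + (-4)·(-11); 5·0 + (-3)·23 + 3·(-11); (-4)·0 + 3·23 + 5·(-11)) = (159, -102, 14)
w3 = Gw2 = (-407, 1143, -872)
Gw3 = (8796, -8080, 697)
w3·Gw3 = (-407)·8796 + 1143·(-8080) + (-872)·697 = -13423196; w3·w3 = (-407)·(-407) + 1143·1143 + (-872)·(-872) = 2232482
λ ≈ -13423196/2232482 = -6.0127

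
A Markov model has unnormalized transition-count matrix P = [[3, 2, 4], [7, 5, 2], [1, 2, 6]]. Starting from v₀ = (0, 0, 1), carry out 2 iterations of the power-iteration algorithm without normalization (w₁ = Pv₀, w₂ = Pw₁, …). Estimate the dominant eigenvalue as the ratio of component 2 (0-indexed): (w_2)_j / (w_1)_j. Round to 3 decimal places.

λ ≈ 7.333

w1 = Pv₀ = (3·0 + 2·0 + 4·1; 7·0 + 5·0 + 2·1; 1·0 + 2·0 + 6·1) = (4, 2, 6)
w2 = Pw1 = (3·4 + 2·2 + 4·6; 7·4 + 5·2 + 2·6; 1·4 + 2·2 + 6·6) = (40, 50, 44)
Ratio at component: 44 / 6 = 7.333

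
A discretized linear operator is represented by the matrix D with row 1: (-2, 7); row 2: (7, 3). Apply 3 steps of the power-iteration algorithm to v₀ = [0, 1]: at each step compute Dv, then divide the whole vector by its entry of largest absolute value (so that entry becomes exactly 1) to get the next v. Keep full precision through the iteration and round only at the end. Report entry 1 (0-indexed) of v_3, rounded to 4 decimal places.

0.5689

Dv0 = (7.00000, 3.00000); divide by 7.00000 → v1 = (1.00000, 0.42857)
Dv1 = (1.00000, 8.28571); divide by 8.28571 → v2 = (0.12069, 1.00000)
Dv2 = (6.75862, 3.84483); divide by 6.75862 → v3 = (1.00000, 0.56888)
Requested entry of v3: 223/392 = 0.5689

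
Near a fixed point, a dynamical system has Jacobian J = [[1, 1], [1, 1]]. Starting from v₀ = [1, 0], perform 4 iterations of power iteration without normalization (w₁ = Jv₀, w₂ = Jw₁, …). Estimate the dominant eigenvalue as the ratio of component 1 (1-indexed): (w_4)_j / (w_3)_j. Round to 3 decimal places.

λ ≈ 2.000

w1 = Jv₀ = (1·1 + 1·0; 1·1 + 1·0) = (1, 1)
w2 = Jw1 = (1·1 + 1·1; 1·1 + 1·1) = (2, 2)
w3 = Jw2 = (4, 4)
w4 = Jw3 = (8, 8)
Ratio at component: 8 / 4 = 2.000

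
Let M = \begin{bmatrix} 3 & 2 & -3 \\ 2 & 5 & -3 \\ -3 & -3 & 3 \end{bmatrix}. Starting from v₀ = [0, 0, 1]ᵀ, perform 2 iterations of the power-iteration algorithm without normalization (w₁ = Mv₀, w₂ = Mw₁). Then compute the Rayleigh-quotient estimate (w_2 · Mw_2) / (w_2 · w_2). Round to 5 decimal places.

w1 = Mv₀ = (3·0 + 2·0 + (-3)·1; 2·0 + 5·0 + (-3)·1; (-3)·0 + (-3)·0 + 3·1) = (-3, -3, 3)
w2 = Mw1 = (3·(-3) + 2·(-3) + (-3)·3; 2·(-3) + 5·(-3) + (-3)·3; (-3)·(-3) + (-3)·(-3) + 3·3) = (-24, -30, 27)
Mw2 = (-213, -279, 243)
w2·Mw2 = (-24)·(-213) + (-30)·(-279) + 27·243 = 20043; w2·w2 = (-24)·(-24) + (-30)·(-30) + 27·27 = 2205
λ ≈ 20043/2205 = 9.08980

λ ≈ 9.08980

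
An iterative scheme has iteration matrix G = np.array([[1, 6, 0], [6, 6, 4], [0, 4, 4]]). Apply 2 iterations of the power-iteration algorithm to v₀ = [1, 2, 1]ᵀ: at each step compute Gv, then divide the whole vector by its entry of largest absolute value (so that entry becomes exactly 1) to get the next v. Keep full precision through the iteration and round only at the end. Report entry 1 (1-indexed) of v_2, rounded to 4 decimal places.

Gv0 = (13.00000, 22.00000, 12.00000); divide by 22.00000 → v1 = (0.59091, 1.00000, 0.54545)
Gv1 = (6.59091, 11.72727, 6.18182); divide by 11.72727 → v2 = (0.56202, 1.00000, 0.52713)
Requested entry of v2: 145/258 = 0.5620

0.5620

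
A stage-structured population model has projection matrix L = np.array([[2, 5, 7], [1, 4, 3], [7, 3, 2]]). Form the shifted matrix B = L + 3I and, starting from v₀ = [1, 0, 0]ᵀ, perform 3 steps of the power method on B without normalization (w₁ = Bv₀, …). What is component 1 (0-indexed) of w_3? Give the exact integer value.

B = L + 3I has rows (5, 5, 7); (1, 7, 3); (7, 3, 5)
w1 = Bv₀ = (5, 1, 7)
w2 = Bw1 = (79, 33, 73)
w3 = Bw2 = (1071, 529, 1017)
Requested component of w3: 529

529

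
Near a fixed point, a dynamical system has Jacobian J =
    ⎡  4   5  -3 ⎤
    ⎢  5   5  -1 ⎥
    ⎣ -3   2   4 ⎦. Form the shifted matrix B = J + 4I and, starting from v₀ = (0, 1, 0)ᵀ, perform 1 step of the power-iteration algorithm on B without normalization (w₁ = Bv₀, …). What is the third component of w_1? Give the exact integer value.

2

B = J + 4I has rows (8, 5, -3); (5, 9, -1); (-3, 2, 8)
w1 = Bv₀ = (5, 9, 2)
Requested component of w1: 2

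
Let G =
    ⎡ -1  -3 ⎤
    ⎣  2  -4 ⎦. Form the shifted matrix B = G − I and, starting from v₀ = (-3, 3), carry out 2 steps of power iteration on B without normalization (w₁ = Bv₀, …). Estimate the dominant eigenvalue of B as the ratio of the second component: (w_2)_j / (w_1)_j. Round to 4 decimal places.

-4.7143

B = G − I has rows (-2, -3); (2, -5)
w1 = Bv₀ = (-3, -21)
w2 = Bw1 = (69, 99)
Ratio: 99/-21 = -4.7143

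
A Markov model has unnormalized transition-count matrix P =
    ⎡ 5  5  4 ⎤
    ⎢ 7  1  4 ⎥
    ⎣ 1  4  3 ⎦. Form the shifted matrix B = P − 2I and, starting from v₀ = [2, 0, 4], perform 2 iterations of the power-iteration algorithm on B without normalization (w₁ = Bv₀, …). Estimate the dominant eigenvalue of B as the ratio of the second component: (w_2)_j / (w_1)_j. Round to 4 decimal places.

μ ≈ 4.9333

B = P − 2I has rows (3, 5, 4); (7, -1, 4); (1, 4, 1)
w1 = Bv₀ = (3·2 + 5·0 + 4·4; 7·2 + (-1)·0 + 4·4; 1·2 + 4·0 + 1·4) = (22, 30, 6)
w2 = Bw1 = (3·22 + 5·30 + 4·6; 7·22 + (-1)·30 + 4·6; 1·22 + 4·30 + 1·6) = (240, 148, 148)
Ratio: 148/30 = 4.9333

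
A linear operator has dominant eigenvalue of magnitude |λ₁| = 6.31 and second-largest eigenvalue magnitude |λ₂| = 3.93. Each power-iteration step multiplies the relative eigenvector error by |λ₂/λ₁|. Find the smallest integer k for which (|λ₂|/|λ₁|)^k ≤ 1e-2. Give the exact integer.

10

|λ₂/λ₁| = 3.93/6.31 = 0.62282
Need k ≥ ln(1e-2) / ln(0.62282) = -4.6052 / -0.4735 ≈ 9.726
Smallest integer k satisfying the bound: 10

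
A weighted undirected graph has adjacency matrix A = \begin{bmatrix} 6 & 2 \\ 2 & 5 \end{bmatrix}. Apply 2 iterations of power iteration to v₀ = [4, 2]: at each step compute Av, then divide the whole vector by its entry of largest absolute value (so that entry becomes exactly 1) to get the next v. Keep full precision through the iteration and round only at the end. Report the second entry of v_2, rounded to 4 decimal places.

Av0 = (28.00000, 18.00000); divide by 28.00000 → v1 = (1.00000, 0.64286)
Av1 = (7.28571, 5.21429); divide by 7.28571 → v2 = (1.00000, 0.71569)
Requested entry of v2: 146/204 = 0.7157

0.7157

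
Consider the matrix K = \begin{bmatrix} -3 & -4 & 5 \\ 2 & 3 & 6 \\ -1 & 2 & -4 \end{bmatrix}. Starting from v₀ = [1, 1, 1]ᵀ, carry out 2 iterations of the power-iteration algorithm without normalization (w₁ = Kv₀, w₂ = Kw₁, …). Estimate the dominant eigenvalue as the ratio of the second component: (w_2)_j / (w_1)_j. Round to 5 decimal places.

1.00000

w1 = Kv₀ = ((-3)·1 + (-4)·1 + 5·1; 2·1 + 3·1 + 6·1; (-1)·1 + 2·1 + (-4)·1) = (-2, 11, -3)
w2 = Kw1 = ((-3)·(-2) + (-4)·11 + 5·(-3); 2·(-2) + 3·11 + 6·(-3); (-1)·(-2) + 2·11 + (-4)·(-3)) = (-53, 11, 36)
Ratio at component: 11 / 11 = 1.00000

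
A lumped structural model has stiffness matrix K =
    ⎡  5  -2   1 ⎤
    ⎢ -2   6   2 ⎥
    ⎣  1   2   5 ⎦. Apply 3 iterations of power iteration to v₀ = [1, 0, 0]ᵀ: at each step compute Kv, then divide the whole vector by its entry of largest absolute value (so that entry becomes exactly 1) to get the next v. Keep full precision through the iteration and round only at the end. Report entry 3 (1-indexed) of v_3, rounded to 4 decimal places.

0.1020

Kv0 = (5.00000, -2.00000, 1.00000); divide by 5.00000 → v1 = (1.00000, -0.40000, 0.20000)
Kv1 = (6.00000, -4.00000, 1.20000); divide by 6.00000 → v2 = (1.00000, -0.66667, 0.20000)
Kv2 = (6.53333, -5.60000, 0.66667); divide by 6.53333 → v3 = (1.00000, -0.85714, 0.10204)
Requested entry of v3: 20/196 = 0.1020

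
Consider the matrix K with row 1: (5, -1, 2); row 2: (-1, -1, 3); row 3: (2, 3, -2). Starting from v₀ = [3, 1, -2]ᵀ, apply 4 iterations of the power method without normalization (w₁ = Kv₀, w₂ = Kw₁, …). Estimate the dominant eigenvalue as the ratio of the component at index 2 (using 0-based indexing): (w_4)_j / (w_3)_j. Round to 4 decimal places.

w1 = Kv₀ = (5·3 + (-1)·1 + 2·(-2); (-1)·3 + (-1)·1 + 3·(-2); 2·3 + 3·1 + (-2)·(-2)) = (10, -10, 13)
w2 = Kw1 = (5·10 + (-1)·(-10) + 2·13; (-1)·10 + (-1)·(-10) + 3·13; 2·10 + 3·(-10) + (-2)·13) = (86, 39, -36)
w3 = Kw2 = (319, -233, 361)
w4 = Kw3 = (2550, 997, -783)
Ratio at component: -783 / 361 = -2.1690

-2.1690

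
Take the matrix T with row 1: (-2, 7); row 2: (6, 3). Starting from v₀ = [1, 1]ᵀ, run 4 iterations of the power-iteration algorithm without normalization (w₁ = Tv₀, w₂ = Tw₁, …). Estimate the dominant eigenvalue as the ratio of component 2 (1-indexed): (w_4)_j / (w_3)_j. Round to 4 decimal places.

λ ≈ 6.5951

w1 = Tv₀ = (5, 9)
w2 = Tw1 = (53, 57)
w3 = Tw2 = (293, 489)
w4 = Tw3 = (2837, 3225)
Ratio at component: 3225 / 489 = 6.5951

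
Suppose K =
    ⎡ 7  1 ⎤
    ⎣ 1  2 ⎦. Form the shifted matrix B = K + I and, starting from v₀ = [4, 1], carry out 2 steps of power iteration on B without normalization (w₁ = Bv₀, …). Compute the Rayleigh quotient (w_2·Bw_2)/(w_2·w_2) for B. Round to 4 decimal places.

8.1924

B = K + I has rows (8, 1); (1, 3)
w1 = Bv₀ = (33, 7)
w2 = Bw1 = (271, 54)
Bw2 = (2222, 433)
w2·Bw2 = 625544; w2·w2 = 76357; μ ≈ 625544/76357 = 8.1924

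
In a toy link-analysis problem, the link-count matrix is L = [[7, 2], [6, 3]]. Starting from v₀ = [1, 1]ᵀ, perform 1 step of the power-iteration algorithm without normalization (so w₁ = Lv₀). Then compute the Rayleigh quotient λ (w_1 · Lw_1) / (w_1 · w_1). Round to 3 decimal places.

w1 = Lv₀ = (9, 9)
Lw1 = (81, 81)
w1·Lw1 = 9·81 + 9·81 = 1458; w1·w1 = 9·9 + 9·9 = 162
λ ≈ 1458/162 = 9.000

λ ≈ 9.000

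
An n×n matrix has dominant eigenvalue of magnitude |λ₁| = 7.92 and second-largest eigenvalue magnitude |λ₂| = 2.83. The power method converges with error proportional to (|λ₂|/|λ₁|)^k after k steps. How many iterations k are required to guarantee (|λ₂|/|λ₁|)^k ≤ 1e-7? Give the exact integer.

16

|λ₂/λ₁| = 2.83/7.92 = 0.35732
Need k ≥ ln(1e-7) / ln(0.35732) = -16.1181 / -1.0291 ≈ 15.662
Smallest integer k satisfying the bound: 16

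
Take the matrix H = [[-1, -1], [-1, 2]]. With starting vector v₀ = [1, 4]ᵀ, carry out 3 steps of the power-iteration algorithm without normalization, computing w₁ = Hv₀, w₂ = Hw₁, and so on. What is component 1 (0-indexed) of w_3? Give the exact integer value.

w1 = Hv₀ = ((-1)·1 + (-1)·4; (-1)·1 + 2·4) = (-5, 7)
w2 = Hw1 = ((-1)·(-5) + (-1)·7; (-1)·(-5) + 2·7) = (-2, 19)
w3 = Hw2 = (-17, 40)
The requested component of w3 is 40.

40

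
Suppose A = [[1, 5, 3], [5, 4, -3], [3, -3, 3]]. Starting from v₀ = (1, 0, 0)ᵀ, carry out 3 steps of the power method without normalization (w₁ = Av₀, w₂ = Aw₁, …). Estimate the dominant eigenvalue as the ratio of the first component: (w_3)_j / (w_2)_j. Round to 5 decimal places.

w1 = Av₀ = (1, 5, 3)
w2 = Aw1 = (35, 16, -3)
w3 = Aw2 = (106, 248, 48)
Ratio at component: 106 / 35 = 3.02857

λ ≈ 3.02857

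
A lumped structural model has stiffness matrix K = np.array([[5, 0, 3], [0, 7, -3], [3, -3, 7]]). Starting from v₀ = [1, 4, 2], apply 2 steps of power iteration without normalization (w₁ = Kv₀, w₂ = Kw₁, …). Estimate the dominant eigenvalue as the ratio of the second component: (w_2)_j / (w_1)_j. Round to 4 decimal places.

w1 = Kv₀ = (11, 22, 5)
w2 = Kw1 = (70, 139, 2)
Ratio at component: 139 / 22 = 6.3182

λ ≈ 6.3182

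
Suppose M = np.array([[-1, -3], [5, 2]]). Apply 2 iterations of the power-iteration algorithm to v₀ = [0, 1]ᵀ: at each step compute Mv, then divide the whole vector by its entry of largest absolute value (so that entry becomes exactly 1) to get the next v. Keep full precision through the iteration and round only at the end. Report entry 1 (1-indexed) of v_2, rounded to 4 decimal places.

Mv0 = (-3.00000, 2.00000); divide by -3.00000 → v1 = (1.00000, -0.66667)
Mv1 = (1.00000, 3.66667); divide by 3.66667 → v2 = (0.27273, 1.00000)
Requested entry of v2: -3/-11 = 0.2727

0.2727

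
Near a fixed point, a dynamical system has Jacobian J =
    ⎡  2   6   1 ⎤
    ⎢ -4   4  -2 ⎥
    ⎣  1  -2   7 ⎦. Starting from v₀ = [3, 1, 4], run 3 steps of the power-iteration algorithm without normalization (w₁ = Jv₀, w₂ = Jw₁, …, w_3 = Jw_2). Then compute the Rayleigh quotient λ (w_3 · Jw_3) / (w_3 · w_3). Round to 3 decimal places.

w1 = Jv₀ = (2·3 + 6·1 + 1·4; (-4)·3 + 4·1 + (-2)·4; 1·3 + (-2)·1 + 7·4) = (16, -16, 29)
w2 = Jw1 = (2·16 + 6·(-16) + 1·29; (-4)·16 + 4·(-16) + (-2)·29; 1·16 + (-2)·(-16) + 7·29) = (-35, -186, 251)
w3 = Jw2 = (-935, -1106, 2094)
Jw3 = (-6412, -4872, 15935)
w3·Jw3 = (-935)·(-6412) + (-1106)·(-4872) + 2094·15935 = 44751542; w3·w3 = (-935)·(-935) + (-1106)·(-1106) + 2094·2094 = 6482297
λ ≈ 44751542/6482297 = 6.904

6.904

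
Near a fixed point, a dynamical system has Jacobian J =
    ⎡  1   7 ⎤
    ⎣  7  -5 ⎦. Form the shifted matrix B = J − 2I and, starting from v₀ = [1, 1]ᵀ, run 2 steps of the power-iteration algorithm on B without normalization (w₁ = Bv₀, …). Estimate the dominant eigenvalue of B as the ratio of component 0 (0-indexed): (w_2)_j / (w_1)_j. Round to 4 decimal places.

B = J − 2I has rows (-1, 7); (7, -7)
w1 = Bv₀ = (6, 0)
w2 = Bw1 = (-6, 42)
Ratio: -6/6 = -1.0000

μ ≈ -1.0000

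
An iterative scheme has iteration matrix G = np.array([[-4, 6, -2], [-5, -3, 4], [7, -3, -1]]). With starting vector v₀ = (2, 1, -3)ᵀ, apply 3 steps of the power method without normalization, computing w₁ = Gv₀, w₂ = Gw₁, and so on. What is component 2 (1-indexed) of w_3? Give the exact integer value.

w1 = Gv₀ = ((-4)·2 + 6·1 + (-2)·(-3); (-5)·2 + (-3)·1 + 4·(-3); 7·2 + (-3)·1 + (-1)·(-3)) = (4, -25, 14)
w2 = Gw1 = ((-4)·4 + 6·(-25) + (-2)·14; (-5)·4 + (-3)·(-25) + 4·14; 7·4 + (-3)·(-25) + (-1)·14) = (-194, 111, 89)
w3 = Gw2 = (1264, 993, -1780)
The requested component of w3 is 993.

993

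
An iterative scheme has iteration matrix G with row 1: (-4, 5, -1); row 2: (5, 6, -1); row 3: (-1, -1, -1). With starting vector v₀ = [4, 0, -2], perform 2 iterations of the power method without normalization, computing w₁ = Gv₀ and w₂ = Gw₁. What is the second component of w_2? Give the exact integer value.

w1 = Gv₀ = (-14, 22, -2)
w2 = Gw1 = (168, 64, -6)
The requested component of w2 is 64.

64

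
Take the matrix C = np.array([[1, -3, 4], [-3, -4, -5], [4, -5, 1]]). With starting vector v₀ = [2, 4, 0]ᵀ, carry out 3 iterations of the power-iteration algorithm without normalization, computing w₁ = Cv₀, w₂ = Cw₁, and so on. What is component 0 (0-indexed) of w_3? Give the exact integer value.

w1 = Cv₀ = (1·2 + (-3)·4 + 4·0; (-3)·2 + (-4)·4 + (-5)·0; 4·2 + (-5)·4 + 1·0) = (-10, -22, -12)
w2 = Cw1 = (1·(-10) + (-3)·(-22) + 4·(-12); (-3)·(-10) + (-4)·(-22) + (-5)·(-12); 4·(-10) + (-5)·(-22) + 1·(-12)) = (8, 178, 58)
w3 = Cw2 = (-294, -1026, -800)
The requested component of w3 is -294.

-294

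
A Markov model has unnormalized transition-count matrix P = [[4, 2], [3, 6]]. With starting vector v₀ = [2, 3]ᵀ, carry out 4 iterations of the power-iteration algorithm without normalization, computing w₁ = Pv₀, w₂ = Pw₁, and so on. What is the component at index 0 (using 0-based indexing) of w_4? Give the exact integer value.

w1 = Pv₀ = (14, 24)
w2 = Pw1 = (104, 186)
w3 = Pw2 = (788, 1428)
w4 = Pw3 = (6008, 10932)
The requested component of w4 is 6008.

6008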